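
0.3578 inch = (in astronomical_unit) 6.075e-14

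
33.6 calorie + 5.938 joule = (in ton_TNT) 3.502e-08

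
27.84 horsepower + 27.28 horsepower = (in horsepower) 55.12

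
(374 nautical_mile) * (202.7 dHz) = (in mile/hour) 3.141e+07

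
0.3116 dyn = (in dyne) 0.3116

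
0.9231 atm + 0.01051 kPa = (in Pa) 9.354e+04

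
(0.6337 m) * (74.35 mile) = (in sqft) 8.162e+05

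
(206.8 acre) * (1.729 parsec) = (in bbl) 2.808e+23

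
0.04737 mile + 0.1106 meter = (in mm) 7.635e+04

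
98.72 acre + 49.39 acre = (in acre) 148.1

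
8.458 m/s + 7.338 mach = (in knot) 4873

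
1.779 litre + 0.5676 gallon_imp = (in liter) 4.359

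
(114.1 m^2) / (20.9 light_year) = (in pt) 1.636e-12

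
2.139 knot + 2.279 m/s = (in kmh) 12.17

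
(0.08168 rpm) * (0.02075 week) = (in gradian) 6834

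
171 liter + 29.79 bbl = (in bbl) 30.87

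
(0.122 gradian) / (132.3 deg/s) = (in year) 2.632e-11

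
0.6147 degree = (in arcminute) 36.88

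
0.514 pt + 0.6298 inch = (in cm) 1.618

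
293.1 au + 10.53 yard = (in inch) 1.726e+15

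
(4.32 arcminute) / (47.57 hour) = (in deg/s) 4.204e-07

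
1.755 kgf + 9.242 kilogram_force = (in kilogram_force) 11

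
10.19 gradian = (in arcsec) 3.302e+04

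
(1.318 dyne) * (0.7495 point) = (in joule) 3.485e-09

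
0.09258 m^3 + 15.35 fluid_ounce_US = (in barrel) 0.5852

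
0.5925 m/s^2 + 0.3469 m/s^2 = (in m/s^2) 0.9394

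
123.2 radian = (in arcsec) 2.541e+07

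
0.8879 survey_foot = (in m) 0.2706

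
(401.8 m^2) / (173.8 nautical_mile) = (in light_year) 1.319e-19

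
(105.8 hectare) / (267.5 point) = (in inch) 4.414e+08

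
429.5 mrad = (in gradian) 27.34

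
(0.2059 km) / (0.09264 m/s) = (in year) 7.048e-05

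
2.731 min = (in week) 0.0002709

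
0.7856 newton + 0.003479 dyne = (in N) 0.7856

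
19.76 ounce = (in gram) 560.2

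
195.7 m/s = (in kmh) 704.5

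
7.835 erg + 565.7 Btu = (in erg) 5.968e+12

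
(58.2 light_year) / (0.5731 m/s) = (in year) 3.047e+10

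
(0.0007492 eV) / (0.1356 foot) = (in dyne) 2.904e-16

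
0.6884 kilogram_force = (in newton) 6.751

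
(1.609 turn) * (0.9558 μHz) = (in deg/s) 0.0005536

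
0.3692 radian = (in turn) 0.05876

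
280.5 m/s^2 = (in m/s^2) 280.5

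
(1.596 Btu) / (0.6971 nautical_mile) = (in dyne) 1.304e+05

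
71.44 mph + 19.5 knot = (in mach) 0.1233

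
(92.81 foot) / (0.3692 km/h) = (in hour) 0.07662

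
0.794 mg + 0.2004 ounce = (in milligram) 5682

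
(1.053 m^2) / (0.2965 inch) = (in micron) 1.398e+08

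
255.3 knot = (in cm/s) 1.313e+04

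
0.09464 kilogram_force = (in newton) 0.9281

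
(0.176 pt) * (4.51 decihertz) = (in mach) 8.224e-08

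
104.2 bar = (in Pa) 1.042e+07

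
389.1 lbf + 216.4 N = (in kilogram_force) 198.6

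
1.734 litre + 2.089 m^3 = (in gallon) 552.3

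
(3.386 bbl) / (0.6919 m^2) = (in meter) 0.778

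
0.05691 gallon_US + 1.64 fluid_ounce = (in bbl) 0.00166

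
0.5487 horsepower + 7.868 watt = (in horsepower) 0.5593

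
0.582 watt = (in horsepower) 0.0007805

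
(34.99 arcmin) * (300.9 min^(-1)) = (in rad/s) 0.05104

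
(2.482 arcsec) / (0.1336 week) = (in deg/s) 8.533e-09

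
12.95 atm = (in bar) 13.12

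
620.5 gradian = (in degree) 558.5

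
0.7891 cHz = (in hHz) 7.891e-05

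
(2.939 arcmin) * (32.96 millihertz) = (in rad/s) 2.818e-05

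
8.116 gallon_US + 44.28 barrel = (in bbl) 44.47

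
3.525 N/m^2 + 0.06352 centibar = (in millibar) 0.6704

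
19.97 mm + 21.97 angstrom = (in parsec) 6.472e-19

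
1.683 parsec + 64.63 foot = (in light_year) 5.489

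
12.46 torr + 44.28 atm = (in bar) 44.88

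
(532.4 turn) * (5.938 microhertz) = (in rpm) 0.1897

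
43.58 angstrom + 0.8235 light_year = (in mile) 4.841e+12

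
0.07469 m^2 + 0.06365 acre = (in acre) 0.06367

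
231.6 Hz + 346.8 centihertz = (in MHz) 0.0002351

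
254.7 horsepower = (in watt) 1.899e+05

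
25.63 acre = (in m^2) 1.037e+05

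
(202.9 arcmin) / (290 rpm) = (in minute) 3.239e-05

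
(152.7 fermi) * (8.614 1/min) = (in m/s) 2.192e-14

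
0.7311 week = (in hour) 122.8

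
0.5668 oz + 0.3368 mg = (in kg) 0.01607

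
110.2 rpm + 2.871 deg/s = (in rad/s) 11.59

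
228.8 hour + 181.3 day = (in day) 190.8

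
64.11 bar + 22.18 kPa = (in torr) 4.825e+04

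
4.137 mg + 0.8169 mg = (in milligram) 4.954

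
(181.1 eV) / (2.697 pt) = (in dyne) 3.05e-09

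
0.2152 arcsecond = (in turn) 1.66e-07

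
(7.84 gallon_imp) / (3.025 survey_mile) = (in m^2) 7.321e-06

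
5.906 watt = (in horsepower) 0.00792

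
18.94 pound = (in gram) 8591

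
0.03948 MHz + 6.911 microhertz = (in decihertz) 3.948e+05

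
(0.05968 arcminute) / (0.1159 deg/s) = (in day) 9.933e-08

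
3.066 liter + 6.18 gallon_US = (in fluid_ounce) 894.7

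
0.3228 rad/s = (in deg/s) 18.5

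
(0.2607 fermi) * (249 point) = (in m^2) 2.29e-17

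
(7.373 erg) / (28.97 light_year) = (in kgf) 2.743e-25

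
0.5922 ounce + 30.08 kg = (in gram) 3.01e+04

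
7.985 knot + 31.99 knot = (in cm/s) 2056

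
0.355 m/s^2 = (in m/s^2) 0.355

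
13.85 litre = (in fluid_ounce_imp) 487.5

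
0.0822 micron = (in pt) 0.000233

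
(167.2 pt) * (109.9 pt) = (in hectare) 2.287e-07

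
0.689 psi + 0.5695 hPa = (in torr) 36.06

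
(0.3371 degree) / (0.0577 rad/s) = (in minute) 0.001699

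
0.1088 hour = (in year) 1.242e-05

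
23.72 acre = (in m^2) 9.599e+04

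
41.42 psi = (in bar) 2.856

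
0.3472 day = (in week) 0.0496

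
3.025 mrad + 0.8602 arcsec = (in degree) 0.1736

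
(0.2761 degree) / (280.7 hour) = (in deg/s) 2.732e-07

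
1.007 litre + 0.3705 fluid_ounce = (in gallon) 0.2689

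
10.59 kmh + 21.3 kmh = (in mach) 0.02602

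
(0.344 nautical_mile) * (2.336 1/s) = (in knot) 2893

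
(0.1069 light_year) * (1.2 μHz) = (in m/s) 1.214e+09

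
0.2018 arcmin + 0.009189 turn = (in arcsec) 1.192e+04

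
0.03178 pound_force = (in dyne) 1.414e+04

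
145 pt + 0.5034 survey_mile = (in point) 2.297e+06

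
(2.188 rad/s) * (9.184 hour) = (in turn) 1.151e+04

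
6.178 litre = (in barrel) 0.03886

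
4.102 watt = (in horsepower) 0.005501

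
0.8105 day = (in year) 0.002221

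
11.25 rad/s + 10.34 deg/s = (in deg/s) 654.9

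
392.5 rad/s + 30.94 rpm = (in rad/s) 395.7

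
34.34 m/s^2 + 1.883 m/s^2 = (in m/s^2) 36.22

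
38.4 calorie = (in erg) 1.607e+09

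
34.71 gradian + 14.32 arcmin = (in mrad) 549.4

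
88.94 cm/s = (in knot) 1.729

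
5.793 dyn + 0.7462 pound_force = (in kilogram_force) 0.3385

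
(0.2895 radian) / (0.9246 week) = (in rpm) 4.944e-06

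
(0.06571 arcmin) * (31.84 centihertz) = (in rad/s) 6.086e-06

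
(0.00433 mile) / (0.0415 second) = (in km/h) 604.5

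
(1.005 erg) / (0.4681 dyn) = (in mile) 1.334e-05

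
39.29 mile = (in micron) 6.323e+10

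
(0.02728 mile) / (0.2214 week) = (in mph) 0.0007334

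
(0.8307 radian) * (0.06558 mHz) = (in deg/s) 0.003121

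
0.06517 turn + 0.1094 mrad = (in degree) 23.47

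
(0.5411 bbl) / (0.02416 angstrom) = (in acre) 8.799e+06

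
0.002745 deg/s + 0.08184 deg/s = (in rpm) 0.0141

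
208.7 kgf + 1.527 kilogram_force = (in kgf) 210.2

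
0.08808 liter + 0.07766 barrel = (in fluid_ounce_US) 420.5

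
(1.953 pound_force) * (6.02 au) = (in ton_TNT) 1870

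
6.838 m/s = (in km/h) 24.62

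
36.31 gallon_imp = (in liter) 165.1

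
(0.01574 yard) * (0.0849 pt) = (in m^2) 4.311e-07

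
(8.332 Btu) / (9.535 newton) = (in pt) 2.613e+06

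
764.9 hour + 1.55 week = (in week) 6.103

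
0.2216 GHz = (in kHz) 2.216e+05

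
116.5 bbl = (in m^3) 18.52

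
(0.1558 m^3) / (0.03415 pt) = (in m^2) 1.293e+04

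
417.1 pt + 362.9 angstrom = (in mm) 147.1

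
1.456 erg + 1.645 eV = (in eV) 9.088e+11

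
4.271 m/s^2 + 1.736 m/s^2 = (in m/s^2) 6.007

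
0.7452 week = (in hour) 125.2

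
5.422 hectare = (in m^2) 5.422e+04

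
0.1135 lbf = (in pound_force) 0.1135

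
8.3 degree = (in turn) 0.02306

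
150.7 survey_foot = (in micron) 4.593e+07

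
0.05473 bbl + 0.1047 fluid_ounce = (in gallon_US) 2.299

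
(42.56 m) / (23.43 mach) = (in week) 8.821e-09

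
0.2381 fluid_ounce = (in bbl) 4.429e-05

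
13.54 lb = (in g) 6142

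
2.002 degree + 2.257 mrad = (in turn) 0.00592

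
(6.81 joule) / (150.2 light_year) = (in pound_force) 1.077e-18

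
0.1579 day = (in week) 0.02256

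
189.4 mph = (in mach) 0.2487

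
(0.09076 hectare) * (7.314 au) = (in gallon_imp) 2.184e+17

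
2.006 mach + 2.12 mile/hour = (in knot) 1330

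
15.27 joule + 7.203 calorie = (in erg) 4.541e+08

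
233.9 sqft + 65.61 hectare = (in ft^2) 7.062e+06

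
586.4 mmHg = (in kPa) 78.18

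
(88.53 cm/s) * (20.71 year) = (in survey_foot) 1.897e+09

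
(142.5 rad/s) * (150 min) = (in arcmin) 4.409e+09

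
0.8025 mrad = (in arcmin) 2.759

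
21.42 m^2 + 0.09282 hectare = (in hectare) 0.09496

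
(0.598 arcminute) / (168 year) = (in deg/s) 1.881e-12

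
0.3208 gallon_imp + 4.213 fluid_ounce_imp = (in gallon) 0.4169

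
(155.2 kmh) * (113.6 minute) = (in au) 1.964e-06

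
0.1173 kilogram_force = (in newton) 1.15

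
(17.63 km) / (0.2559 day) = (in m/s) 0.7974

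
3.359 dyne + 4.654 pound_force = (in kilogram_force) 2.111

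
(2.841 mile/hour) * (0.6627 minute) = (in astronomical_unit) 3.376e-10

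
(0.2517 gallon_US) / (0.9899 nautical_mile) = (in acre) 1.284e-10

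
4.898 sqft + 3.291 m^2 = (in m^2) 3.746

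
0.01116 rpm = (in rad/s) 0.001169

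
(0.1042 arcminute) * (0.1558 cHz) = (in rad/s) 4.722e-08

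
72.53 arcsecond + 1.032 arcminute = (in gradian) 0.0415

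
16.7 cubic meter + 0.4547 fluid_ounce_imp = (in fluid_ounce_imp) 5.878e+05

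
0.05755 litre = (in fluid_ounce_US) 1.946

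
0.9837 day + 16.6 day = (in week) 2.512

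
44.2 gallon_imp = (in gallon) 53.08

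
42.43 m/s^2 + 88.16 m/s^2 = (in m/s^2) 130.6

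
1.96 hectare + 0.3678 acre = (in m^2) 2.109e+04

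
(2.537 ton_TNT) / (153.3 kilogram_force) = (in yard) 7.722e+06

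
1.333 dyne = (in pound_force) 2.997e-06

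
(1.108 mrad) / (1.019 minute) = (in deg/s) 0.001038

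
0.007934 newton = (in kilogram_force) 0.000809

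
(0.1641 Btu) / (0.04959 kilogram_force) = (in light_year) 3.763e-14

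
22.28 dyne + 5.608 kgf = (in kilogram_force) 5.608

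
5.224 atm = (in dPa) 5.293e+06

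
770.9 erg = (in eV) 4.812e+14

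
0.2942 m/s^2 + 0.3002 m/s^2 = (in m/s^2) 0.5944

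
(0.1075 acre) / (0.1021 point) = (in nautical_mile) 6522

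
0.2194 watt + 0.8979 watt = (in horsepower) 0.001498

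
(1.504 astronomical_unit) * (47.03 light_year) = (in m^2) 1.001e+29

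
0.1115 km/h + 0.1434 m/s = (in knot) 0.339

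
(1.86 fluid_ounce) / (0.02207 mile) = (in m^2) 1.549e-06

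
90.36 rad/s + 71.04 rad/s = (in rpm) 1541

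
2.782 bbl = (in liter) 442.3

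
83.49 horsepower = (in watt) 6.226e+04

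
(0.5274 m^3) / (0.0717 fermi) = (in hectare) 7.356e+11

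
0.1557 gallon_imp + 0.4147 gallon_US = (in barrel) 0.01433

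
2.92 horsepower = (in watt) 2177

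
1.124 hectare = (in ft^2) 1.21e+05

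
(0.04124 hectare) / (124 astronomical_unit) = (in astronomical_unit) 1.486e-22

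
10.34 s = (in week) 1.71e-05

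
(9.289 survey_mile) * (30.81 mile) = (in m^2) 7.412e+08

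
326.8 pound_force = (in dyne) 1.454e+08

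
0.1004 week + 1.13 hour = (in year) 0.002054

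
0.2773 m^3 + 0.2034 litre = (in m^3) 0.2775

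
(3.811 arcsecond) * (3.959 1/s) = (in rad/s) 7.315e-05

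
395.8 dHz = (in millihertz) 3.958e+04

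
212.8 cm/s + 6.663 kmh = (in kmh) 14.32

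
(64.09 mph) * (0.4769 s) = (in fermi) 1.366e+16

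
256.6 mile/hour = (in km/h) 413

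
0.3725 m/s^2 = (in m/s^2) 0.3725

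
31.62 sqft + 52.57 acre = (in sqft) 2.29e+06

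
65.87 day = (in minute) 9.485e+04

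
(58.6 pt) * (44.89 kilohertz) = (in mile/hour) 2076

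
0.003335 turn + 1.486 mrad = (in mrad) 22.44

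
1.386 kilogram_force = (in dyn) 1.359e+06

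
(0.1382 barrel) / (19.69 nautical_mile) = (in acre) 1.489e-10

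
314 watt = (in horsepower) 0.4211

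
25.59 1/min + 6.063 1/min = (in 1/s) 0.5275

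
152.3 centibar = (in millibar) 1523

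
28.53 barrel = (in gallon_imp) 997.8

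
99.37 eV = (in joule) 1.592e-17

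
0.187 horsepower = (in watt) 139.4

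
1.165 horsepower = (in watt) 868.7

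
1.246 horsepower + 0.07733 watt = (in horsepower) 1.246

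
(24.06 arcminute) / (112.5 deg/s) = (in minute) 5.941e-05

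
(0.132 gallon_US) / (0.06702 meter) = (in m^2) 0.007456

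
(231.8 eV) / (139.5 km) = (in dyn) 2.662e-17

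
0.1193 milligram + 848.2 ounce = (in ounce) 848.2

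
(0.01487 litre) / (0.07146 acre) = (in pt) 0.0001458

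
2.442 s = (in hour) 0.0006783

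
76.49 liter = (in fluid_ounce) 2586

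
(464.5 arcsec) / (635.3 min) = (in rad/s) 5.908e-08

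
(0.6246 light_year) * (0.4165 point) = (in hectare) 8.682e+07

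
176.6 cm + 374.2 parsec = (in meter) 1.155e+19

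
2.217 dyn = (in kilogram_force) 2.261e-06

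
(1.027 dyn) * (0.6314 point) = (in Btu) 2.168e-12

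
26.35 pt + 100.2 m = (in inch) 3945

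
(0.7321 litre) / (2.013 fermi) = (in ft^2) 3.915e+12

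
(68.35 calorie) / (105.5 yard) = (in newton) 2.964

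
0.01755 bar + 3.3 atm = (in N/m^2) 3.361e+05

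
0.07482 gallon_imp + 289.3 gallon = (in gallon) 289.4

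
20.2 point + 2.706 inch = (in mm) 75.86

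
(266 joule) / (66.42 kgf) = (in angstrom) 4.084e+09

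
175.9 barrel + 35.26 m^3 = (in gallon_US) 1.67e+04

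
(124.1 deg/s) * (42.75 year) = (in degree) 1.673e+11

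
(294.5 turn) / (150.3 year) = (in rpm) 3.728e-06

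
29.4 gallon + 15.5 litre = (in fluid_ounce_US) 4287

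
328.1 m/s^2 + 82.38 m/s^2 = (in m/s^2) 410.5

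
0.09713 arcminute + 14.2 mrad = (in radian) 0.01423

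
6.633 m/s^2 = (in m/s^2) 6.633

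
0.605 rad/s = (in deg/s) 34.66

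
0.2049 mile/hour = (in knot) 0.1781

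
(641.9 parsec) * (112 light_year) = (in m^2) 2.099e+37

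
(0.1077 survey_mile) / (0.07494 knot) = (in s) 4496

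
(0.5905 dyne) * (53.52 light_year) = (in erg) 2.99e+19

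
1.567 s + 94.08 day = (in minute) 1.355e+05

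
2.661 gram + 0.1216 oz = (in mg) 6108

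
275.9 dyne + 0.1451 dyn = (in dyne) 276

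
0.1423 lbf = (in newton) 0.633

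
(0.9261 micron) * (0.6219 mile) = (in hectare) 9.269e-08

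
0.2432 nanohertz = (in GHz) 2.432e-19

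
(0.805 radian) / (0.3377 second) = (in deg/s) 136.6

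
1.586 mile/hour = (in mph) 1.586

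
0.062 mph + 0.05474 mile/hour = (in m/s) 0.05219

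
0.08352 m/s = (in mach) 0.0002453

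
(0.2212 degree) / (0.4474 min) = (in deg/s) 0.00824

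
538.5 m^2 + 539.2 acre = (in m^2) 2.183e+06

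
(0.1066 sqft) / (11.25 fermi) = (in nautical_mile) 4.753e+08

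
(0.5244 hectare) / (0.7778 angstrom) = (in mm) 6.742e+16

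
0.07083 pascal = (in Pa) 0.07083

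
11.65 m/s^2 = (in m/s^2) 11.65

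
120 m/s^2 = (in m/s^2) 120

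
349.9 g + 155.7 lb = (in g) 7.097e+04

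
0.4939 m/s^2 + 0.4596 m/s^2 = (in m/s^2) 0.9535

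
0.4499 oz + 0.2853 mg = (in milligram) 1.275e+04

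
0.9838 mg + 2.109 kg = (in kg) 2.109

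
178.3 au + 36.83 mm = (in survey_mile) 1.657e+10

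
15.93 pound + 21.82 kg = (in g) 2.905e+04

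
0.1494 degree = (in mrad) 2.608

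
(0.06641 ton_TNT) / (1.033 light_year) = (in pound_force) 6.392e-09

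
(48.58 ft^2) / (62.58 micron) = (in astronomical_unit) 4.821e-07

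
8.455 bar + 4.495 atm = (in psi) 188.7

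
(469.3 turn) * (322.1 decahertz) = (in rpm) 9.07e+07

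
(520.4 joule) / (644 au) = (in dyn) 5.402e-07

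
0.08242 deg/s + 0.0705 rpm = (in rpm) 0.08424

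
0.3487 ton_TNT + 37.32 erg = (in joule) 1.459e+09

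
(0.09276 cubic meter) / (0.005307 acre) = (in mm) 4.319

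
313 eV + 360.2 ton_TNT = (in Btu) 1.428e+09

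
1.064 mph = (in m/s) 0.4757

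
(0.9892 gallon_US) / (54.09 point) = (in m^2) 0.1962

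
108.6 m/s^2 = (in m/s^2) 108.6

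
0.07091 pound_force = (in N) 0.3154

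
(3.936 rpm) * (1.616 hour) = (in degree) 1.374e+05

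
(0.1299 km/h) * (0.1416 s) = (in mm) 5.109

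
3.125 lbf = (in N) 13.9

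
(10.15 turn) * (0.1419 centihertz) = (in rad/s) 0.0905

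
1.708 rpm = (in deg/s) 10.25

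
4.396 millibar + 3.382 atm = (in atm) 3.386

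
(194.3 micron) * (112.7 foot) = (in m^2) 0.006674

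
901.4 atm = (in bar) 913.3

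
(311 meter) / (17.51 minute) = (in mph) 0.6622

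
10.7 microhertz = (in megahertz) 1.07e-11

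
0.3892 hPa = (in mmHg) 0.2919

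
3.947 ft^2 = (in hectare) 3.667e-05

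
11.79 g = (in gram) 11.79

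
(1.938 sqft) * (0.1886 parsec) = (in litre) 1.048e+18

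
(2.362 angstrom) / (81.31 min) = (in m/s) 4.842e-14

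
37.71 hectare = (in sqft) 4.059e+06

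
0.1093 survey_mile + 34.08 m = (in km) 0.21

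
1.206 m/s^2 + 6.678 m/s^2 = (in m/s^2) 7.884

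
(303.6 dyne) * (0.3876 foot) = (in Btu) 3.4e-07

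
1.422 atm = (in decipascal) 1.441e+06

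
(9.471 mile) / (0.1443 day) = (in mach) 0.00359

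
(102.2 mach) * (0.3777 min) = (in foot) 2.587e+06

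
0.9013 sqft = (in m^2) 0.08373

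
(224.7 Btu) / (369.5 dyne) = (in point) 1.819e+11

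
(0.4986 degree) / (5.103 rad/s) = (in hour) 4.737e-07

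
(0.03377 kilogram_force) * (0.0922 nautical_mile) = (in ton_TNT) 1.352e-08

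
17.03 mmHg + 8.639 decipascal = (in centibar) 2.271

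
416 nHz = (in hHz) 4.16e-09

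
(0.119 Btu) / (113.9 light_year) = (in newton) 1.165e-16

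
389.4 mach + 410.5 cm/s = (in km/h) 4.773e+05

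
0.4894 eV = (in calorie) 1.874e-20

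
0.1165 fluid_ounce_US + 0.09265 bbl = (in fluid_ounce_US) 498.2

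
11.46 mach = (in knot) 7585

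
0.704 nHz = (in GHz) 7.04e-19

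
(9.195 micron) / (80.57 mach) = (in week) 5.542e-16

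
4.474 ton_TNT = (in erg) 1.872e+17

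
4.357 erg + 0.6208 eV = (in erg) 4.357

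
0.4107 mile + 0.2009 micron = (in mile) 0.4107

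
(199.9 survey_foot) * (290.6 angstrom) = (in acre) 4.375e-10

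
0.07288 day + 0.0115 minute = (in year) 0.0001997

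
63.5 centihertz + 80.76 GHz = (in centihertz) 8.076e+12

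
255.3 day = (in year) 0.6995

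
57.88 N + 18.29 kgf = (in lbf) 53.33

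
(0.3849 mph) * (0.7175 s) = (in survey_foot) 0.405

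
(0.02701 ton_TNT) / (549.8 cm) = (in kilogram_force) 2.096e+06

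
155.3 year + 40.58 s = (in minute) 8.163e+07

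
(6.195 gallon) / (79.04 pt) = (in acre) 0.0002078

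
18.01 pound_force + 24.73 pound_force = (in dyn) 1.901e+07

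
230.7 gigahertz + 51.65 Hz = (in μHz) 2.307e+17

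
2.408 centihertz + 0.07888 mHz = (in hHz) 0.0002416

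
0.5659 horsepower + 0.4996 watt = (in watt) 422.5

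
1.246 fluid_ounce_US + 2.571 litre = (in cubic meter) 0.002608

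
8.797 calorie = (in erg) 3.681e+08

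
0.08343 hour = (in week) 0.0004966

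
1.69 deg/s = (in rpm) 0.2817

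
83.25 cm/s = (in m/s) 0.8325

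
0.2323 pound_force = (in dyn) 1.033e+05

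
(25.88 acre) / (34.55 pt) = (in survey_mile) 5339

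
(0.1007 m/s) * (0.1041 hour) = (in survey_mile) 0.02345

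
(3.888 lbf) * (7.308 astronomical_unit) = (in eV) 1.18e+32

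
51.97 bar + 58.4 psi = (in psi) 812.2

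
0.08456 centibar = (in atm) 0.0008345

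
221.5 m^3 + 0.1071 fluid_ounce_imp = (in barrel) 1393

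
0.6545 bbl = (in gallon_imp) 22.89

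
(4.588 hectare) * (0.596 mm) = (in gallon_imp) 6015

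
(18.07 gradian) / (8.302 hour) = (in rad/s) 9.497e-06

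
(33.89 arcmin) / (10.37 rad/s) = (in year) 3.014e-11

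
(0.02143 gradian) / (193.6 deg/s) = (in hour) 2.767e-08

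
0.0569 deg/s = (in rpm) 0.009483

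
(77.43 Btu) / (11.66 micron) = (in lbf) 1.575e+09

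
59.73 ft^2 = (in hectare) 0.0005549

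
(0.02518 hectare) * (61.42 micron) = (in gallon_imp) 3.402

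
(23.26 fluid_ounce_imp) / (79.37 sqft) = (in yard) 9.802e-05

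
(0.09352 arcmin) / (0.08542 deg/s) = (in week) 3.017e-08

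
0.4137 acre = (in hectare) 0.1674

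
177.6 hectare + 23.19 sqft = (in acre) 438.9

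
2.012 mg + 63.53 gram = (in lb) 0.1401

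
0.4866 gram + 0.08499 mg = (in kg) 0.0004867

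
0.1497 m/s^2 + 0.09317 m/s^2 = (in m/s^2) 0.2429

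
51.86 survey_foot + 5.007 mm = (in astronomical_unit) 1.057e-10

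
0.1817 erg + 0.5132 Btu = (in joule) 541.5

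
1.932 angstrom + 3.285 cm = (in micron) 3.285e+04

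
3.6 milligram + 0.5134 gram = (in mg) 517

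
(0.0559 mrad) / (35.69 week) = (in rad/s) 2.59e-12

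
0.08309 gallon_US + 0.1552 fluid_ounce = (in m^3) 0.0003191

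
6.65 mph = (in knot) 5.779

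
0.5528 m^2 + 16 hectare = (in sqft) 1.722e+06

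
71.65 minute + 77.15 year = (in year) 77.15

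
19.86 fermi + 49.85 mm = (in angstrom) 4.985e+08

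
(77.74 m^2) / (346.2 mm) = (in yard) 245.6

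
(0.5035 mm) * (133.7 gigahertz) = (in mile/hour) 1.506e+08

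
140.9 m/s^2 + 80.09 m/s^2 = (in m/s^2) 221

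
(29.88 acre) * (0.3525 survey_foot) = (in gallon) 3.432e+06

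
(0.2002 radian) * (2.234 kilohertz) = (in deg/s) 2.563e+04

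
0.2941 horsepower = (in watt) 219.3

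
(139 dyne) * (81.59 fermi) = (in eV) 707.9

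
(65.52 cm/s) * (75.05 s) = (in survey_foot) 161.3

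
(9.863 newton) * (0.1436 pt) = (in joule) 0.0004996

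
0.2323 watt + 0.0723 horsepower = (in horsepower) 0.07261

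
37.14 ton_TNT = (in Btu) 1.473e+08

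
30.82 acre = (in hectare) 12.47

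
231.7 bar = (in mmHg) 1.738e+05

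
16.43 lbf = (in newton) 73.08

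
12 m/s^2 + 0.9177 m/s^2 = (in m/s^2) 12.92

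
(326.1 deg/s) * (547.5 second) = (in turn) 495.9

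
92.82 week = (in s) 5.614e+07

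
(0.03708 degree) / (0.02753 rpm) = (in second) 0.2245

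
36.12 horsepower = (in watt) 2.693e+04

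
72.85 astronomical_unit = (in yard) 1.192e+13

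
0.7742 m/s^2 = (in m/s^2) 0.7742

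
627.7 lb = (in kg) 284.7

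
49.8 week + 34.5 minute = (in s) 3.012e+07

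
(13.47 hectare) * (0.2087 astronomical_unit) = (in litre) 4.205e+18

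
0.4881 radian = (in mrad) 488.1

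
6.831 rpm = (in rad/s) 0.7153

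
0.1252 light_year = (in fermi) 1.184e+30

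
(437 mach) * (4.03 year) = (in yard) 2.068e+13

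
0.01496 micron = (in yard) 1.636e-08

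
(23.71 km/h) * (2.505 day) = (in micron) 1.425e+12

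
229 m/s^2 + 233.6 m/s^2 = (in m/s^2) 462.6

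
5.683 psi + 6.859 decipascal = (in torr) 293.9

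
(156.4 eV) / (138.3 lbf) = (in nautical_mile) 2.199e-23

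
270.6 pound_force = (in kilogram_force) 122.7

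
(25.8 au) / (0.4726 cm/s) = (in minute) 1.361e+13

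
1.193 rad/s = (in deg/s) 68.35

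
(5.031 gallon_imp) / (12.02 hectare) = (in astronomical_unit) 1.272e-18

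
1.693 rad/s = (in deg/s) 97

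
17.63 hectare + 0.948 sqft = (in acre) 43.56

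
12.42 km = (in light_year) 1.313e-12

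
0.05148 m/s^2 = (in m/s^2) 0.05148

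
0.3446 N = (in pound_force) 0.07747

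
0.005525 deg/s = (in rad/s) 9.643e-05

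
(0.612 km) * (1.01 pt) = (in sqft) 2.347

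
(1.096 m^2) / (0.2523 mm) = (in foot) 1.425e+04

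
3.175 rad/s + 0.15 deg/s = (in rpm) 30.34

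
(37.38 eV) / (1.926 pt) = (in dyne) 8.814e-10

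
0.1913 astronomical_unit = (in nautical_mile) 1.545e+07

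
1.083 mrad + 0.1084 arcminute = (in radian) 0.001115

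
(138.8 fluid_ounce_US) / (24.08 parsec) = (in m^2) 5.524e-21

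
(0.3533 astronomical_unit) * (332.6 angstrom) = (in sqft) 1.892e+04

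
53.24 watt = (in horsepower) 0.0714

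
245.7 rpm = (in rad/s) 25.73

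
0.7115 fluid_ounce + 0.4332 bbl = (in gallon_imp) 15.15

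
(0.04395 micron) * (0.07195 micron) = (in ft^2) 3.404e-14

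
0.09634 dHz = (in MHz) 9.634e-09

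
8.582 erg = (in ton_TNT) 2.051e-16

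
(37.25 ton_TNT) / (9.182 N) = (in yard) 1.856e+10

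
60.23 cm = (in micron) 6.023e+05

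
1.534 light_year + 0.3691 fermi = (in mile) 9.018e+12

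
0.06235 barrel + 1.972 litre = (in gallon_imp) 2.614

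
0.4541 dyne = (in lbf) 1.021e-06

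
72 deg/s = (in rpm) 12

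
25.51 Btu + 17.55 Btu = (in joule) 4.543e+04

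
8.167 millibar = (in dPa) 8167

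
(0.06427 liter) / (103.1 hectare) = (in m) 6.234e-11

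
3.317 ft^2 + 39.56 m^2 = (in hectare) 0.003987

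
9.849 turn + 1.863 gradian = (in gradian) 3941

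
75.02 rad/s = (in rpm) 716.4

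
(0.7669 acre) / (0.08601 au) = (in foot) 7.913e-07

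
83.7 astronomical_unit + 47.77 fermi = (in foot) 4.108e+13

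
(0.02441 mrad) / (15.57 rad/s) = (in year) 4.971e-14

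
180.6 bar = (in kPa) 1.806e+04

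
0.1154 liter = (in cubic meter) 0.0001154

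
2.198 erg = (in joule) 2.198e-07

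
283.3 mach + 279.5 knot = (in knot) 1.878e+05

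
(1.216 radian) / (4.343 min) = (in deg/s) 0.2674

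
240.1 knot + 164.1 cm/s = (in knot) 243.3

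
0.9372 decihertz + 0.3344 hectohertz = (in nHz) 3.353e+10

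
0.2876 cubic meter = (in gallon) 75.98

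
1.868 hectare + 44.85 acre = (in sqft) 2.155e+06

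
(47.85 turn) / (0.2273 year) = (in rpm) 0.0004005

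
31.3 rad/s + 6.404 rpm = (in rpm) 305.3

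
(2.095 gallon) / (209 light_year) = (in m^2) 4.011e-21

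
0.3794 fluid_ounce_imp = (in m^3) 1.078e-05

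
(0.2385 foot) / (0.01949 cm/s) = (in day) 0.004317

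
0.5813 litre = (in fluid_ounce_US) 19.66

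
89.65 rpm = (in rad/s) 9.388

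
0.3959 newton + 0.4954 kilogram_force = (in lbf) 1.181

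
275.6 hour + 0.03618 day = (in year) 0.03156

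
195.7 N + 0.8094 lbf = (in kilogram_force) 20.32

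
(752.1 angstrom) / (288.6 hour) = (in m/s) 7.239e-14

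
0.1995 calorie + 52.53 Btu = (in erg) 5.542e+11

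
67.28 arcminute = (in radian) 0.01957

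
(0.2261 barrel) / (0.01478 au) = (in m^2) 1.626e-11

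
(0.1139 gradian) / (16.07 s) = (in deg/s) 0.006379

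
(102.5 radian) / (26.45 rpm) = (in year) 1.173e-06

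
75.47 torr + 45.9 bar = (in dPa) 4.6e+07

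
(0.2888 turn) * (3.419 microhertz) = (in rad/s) 6.204e-06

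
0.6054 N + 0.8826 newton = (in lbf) 0.3345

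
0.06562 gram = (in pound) 0.0001447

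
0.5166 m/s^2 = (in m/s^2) 0.5166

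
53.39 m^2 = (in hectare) 0.005339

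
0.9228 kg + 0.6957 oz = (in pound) 2.078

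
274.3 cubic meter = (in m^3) 274.3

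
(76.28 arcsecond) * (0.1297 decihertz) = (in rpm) 4.58e-05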